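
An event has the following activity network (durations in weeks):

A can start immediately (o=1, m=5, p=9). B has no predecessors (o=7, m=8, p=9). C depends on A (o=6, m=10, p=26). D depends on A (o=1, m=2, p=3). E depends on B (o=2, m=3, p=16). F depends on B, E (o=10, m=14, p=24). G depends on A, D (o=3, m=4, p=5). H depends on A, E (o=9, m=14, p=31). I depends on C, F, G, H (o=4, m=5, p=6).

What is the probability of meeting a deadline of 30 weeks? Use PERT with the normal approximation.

te_A = (1 + 4·5 + 9)/6 = 30/6 = 5; σ²_A = ((9−1)/6)² = 1.778
te_B = (7 + 4·8 + 9)/6 = 48/6 = 8; σ²_B = ((9−7)/6)² = 0.111
te_C = (6 + 4·10 + 26)/6 = 72/6 = 12; σ²_C = ((26−6)/6)² = 11.111
te_D = (1 + 4·2 + 3)/6 = 12/6 = 2; σ²_D = ((3−1)/6)² = 0.111
te_E = (2 + 4·3 + 16)/6 = 30/6 = 5; σ²_E = ((16−2)/6)² = 5.444
te_F = (10 + 4·14 + 24)/6 = 90/6 = 15; σ²_F = ((24−10)/6)² = 5.444
te_G = (3 + 4·4 + 5)/6 = 24/6 = 4; σ²_G = ((5−3)/6)² = 0.111
te_H = (9 + 4·14 + 31)/6 = 96/6 = 16; σ²_H = ((31−9)/6)² = 13.444
te_I = (4 + 4·5 + 6)/6 = 30/6 = 5; σ²_I = ((6−4)/6)² = 0.111

Forward pass:
ES_A = 0; EF_A = 5
ES_B = 0; EF_B = 8
ES_C = 5; EF_C = 5+12 = 17
ES_D = 5; EF_D = 5+2 = 7
ES_E = 8; EF_E = 8+5 = 13
ES_F = max(EF_B=8, EF_E=13) = 13; EF_F = 13+15 = 28
ES_G = max(EF_A=5, EF_D=7) = 7; EF_G = 7+4 = 11
ES_H = max(EF_A=5, EF_E=13) = 13; EF_H = 13+16 = 29
ES_I = max(EF_C=17, EF_F=28, EF_G=11, EF_H=29) = 29; EF_I = 29+5 = 34
Expected project duration μ = 34 weeks. Critical path: B → E → H → I.

Variance along critical path = 0.111 + 5.444 + 13.444 + 0.111 = 19.111; σ = √19.111 = 4.372 weeks.
Z = (30 − 34) / 4.372 = -0.915
P(T ≤ 30) = Φ(-0.915) ≈ 0.180

0.180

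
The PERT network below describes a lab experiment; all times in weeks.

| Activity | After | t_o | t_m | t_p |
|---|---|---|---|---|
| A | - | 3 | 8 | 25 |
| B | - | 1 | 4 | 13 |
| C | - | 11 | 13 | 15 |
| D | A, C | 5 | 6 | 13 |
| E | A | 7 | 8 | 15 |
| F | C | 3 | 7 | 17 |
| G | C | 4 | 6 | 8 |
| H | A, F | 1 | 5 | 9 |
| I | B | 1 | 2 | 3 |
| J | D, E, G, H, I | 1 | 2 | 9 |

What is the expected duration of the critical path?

29 weeks

te_A = (3 + 4·8 + 25)/6 = 60/6 = 10
te_B = (1 + 4·4 + 13)/6 = 30/6 = 5
te_C = (11 + 4·13 + 15)/6 = 78/6 = 13
te_D = (5 + 4·6 + 13)/6 = 42/6 = 7
te_E = (7 + 4·8 + 15)/6 = 54/6 = 9
te_F = (3 + 4·7 + 17)/6 = 48/6 = 8
te_G = (4 + 4·6 + 8)/6 = 36/6 = 6
te_H = (1 + 4·5 + 9)/6 = 30/6 = 5
te_I = (1 + 4·2 + 3)/6 = 12/6 = 2
te_J = (1 + 4·2 + 9)/6 = 18/6 = 3

Forward pass:
ES_A = 0; EF_A = 10
ES_B = 0; EF_B = 5
ES_C = 0; EF_C = 13
ES_D = max(EF_A=10, EF_C=13) = 13; EF_D = 13+7 = 20
ES_E = 10; EF_E = 10+9 = 19
ES_F = 13; EF_F = 13+8 = 21
ES_G = 13; EF_G = 13+6 = 19
ES_H = max(EF_A=10, EF_F=21) = 21; EF_H = 21+5 = 26
ES_I = 5; EF_I = 5+2 = 7
ES_J = max(EF_D=20, EF_E=19, EF_G=19, EF_H=26, EF_I=7) = 26; EF_J = 26+3 = 29
Expected project duration μ = 29 weeks. Critical path: C → F → H → J.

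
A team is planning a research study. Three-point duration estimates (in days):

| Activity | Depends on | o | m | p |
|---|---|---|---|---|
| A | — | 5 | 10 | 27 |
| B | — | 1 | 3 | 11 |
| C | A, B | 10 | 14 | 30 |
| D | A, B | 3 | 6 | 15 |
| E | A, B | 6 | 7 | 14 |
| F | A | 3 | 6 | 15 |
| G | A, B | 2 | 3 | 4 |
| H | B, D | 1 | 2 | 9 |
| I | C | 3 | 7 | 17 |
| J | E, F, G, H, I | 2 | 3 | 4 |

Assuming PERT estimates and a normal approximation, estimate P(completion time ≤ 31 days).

te_A = (5 + 4·10 + 27)/6 = 72/6 = 12; σ²_A = ((27−5)/6)² = 13.444
te_B = (1 + 4·3 + 11)/6 = 24/6 = 4; σ²_B = ((11−1)/6)² = 2.778
te_C = (10 + 4·14 + 30)/6 = 96/6 = 16; σ²_C = ((30−10)/6)² = 11.111
te_D = (3 + 4·6 + 15)/6 = 42/6 = 7; σ²_D = ((15−3)/6)² = 4.000
te_E = (6 + 4·7 + 14)/6 = 48/6 = 8; σ²_E = ((14−6)/6)² = 1.778
te_F = (3 + 4·6 + 15)/6 = 42/6 = 7; σ²_F = ((15−3)/6)² = 4.000
te_G = (2 + 4·3 + 4)/6 = 18/6 = 3; σ²_G = ((4−2)/6)² = 0.111
te_H = (1 + 4·2 + 9)/6 = 18/6 = 3; σ²_H = ((9−1)/6)² = 1.778
te_I = (3 + 4·7 + 17)/6 = 48/6 = 8; σ²_I = ((17−3)/6)² = 5.444
te_J = (2 + 4·3 + 4)/6 = 18/6 = 3; σ²_J = ((4−2)/6)² = 0.111

Forward pass:
ES_A = 0; EF_A = 12
ES_B = 0; EF_B = 4
ES_C = max(EF_A=12, EF_B=4) = 12; EF_C = 12+16 = 28
ES_D = max(EF_A=12, EF_B=4) = 12; EF_D = 12+7 = 19
ES_E = max(EF_A=12, EF_B=4) = 12; EF_E = 12+8 = 20
ES_F = 12; EF_F = 12+7 = 19
ES_G = max(EF_A=12, EF_B=4) = 12; EF_G = 12+3 = 15
ES_H = max(EF_B=4, EF_D=19) = 19; EF_H = 19+3 = 22
ES_I = 28; EF_I = 28+8 = 36
ES_J = max(EF_E=20, EF_F=19, EF_G=15, EF_H=22, EF_I=36) = 36; EF_J = 36+3 = 39
Expected project duration μ = 39 days. Critical path: A → C → I → J.

Variance along critical path = 13.444 + 11.111 + 5.444 + 0.111 = 30.111; σ = √30.111 = 5.487 days.
Z = (31 − 39) / 5.487 = -1.458
P(T ≤ 31) = Φ(-1.458) ≈ 0.072

0.072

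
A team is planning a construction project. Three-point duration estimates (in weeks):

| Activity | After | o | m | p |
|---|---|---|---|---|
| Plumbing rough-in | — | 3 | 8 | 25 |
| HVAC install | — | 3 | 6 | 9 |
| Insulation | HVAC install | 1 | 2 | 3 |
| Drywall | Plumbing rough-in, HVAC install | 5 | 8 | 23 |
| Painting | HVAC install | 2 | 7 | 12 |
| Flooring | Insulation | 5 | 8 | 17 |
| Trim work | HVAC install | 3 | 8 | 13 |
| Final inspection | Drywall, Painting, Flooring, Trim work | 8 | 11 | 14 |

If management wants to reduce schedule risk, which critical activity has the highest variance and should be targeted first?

Plumbing rough-in

te_Plumbing rough-in = (3 + 4·8 + 25)/6 = 60/6 = 10; σ²_Plumbing rough-in = ((25−3)/6)² = 13.444
te_HVAC install = (3 + 4·6 + 9)/6 = 36/6 = 6; σ²_HVAC install = ((9−3)/6)² = 1.000
te_Insulation = (1 + 4·2 + 3)/6 = 12/6 = 2; σ²_Insulation = ((3−1)/6)² = 0.111
te_Drywall = (5 + 4·8 + 23)/6 = 60/6 = 10; σ²_Drywall = ((23−5)/6)² = 9.000
te_Painting = (2 + 4·7 + 12)/6 = 42/6 = 7; σ²_Painting = ((12−2)/6)² = 2.778
te_Flooring = (5 + 4·8 + 17)/6 = 54/6 = 9; σ²_Flooring = ((17−5)/6)² = 4.000
te_Trim work = (3 + 4·8 + 13)/6 = 48/6 = 8; σ²_Trim work = ((13−3)/6)² = 2.778
te_Final inspection = (8 + 4·11 + 14)/6 = 66/6 = 11; σ²_Final inspection = ((14−8)/6)² = 1.000

Forward pass:
ES_Plumbing rough-in = 0; EF_Plumbing rough-in = 10
ES_HVAC install = 0; EF_HVAC install = 6
ES_Insulation = 6; EF_Insulation = 6+2 = 8
ES_Drywall = max(EF_Plumbing rough-in=10, EF_HVAC install=6) = 10; EF_Drywall = 10+10 = 20
ES_Painting = 6; EF_Painting = 6+7 = 13
ES_Flooring = 8; EF_Flooring = 8+9 = 17
ES_Trim work = 6; EF_Trim work = 6+8 = 14
ES_Final inspection = max(EF_Drywall=20, EF_Painting=13, EF_Flooring=17, EF_Trim work=14) = 20; EF_Final inspection = 20+11 = 31
Expected project duration μ = 31 weeks. Critical path: Plumbing rough-in → Drywall → Final inspection.

Variances on critical path: σ²_Plumbing rough-in=13.444, σ²_Drywall=9.000, σ²_Final inspection=1.000.
Largest is σ²_Plumbing rough-in = 13.444.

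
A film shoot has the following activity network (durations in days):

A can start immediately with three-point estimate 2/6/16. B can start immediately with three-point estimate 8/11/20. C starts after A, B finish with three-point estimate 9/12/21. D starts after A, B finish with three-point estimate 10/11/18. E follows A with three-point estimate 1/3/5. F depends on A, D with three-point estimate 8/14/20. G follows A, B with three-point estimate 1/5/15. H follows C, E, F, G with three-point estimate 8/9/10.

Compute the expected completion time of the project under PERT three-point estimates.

47 days

te_A = (2 + 4·6 + 16)/6 = 42/6 = 7
te_B = (8 + 4·11 + 20)/6 = 72/6 = 12
te_C = (9 + 4·12 + 21)/6 = 78/6 = 13
te_D = (10 + 4·11 + 18)/6 = 72/6 = 12
te_E = (1 + 4·3 + 5)/6 = 18/6 = 3
te_F = (8 + 4·14 + 20)/6 = 84/6 = 14
te_G = (1 + 4·5 + 15)/6 = 36/6 = 6
te_H = (8 + 4·9 + 10)/6 = 54/6 = 9

Forward pass:
ES_A = 0; EF_A = 7
ES_B = 0; EF_B = 12
ES_C = max(EF_A=7, EF_B=12) = 12; EF_C = 12+13 = 25
ES_D = max(EF_A=7, EF_B=12) = 12; EF_D = 12+12 = 24
ES_E = 7; EF_E = 7+3 = 10
ES_F = max(EF_A=7, EF_D=24) = 24; EF_F = 24+14 = 38
ES_G = max(EF_A=7, EF_B=12) = 12; EF_G = 12+6 = 18
ES_H = max(EF_C=25, EF_E=10, EF_F=38, EF_G=18) = 38; EF_H = 38+9 = 47
Expected project duration μ = 47 days. Critical path: B → D → F → H.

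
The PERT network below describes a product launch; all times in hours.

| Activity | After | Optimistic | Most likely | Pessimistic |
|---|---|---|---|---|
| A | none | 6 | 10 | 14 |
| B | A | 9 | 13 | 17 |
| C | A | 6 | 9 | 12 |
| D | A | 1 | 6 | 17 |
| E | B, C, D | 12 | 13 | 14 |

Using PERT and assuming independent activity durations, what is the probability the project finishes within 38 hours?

te_A = (6 + 4·10 + 14)/6 = 60/6 = 10; σ²_A = ((14−6)/6)² = 1.778
te_B = (9 + 4·13 + 17)/6 = 78/6 = 13; σ²_B = ((17−9)/6)² = 1.778
te_C = (6 + 4·9 + 12)/6 = 54/6 = 9; σ²_C = ((12−6)/6)² = 1.000
te_D = (1 + 4·6 + 17)/6 = 42/6 = 7; σ²_D = ((17−1)/6)² = 7.111
te_E = (12 + 4·13 + 14)/6 = 78/6 = 13; σ²_E = ((14−12)/6)² = 0.111

Forward pass:
ES_A = 0; EF_A = 10
ES_B = 10; EF_B = 10+13 = 23
ES_C = 10; EF_C = 10+9 = 19
ES_D = 10; EF_D = 10+7 = 17
ES_E = max(EF_B=23, EF_C=19, EF_D=17) = 23; EF_E = 23+13 = 36
Expected project duration μ = 36 hours. Critical path: A → B → E.

Variance along critical path = 1.778 + 1.778 + 0.111 = 3.667; σ = √3.667 = 1.915 hours.
Z = (38 − 36) / 1.915 = 1.044
P(T ≤ 38) = Φ(1.044) ≈ 0.852

0.852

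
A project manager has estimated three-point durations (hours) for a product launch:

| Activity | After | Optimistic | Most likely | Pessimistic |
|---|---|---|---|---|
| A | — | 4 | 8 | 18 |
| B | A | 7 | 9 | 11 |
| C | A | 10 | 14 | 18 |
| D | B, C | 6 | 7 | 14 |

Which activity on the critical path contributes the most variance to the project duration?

te_A = (4 + 4·8 + 18)/6 = 54/6 = 9; σ²_A = ((18−4)/6)² = 5.444
te_B = (7 + 4·9 + 11)/6 = 54/6 = 9; σ²_B = ((11−7)/6)² = 0.444
te_C = (10 + 4·14 + 18)/6 = 84/6 = 14; σ²_C = ((18−10)/6)² = 1.778
te_D = (6 + 4·7 + 14)/6 = 48/6 = 8; σ²_D = ((14−6)/6)² = 1.778

Forward pass:
ES_A = 0; EF_A = 9
ES_B = 9; EF_B = 9+9 = 18
ES_C = 9; EF_C = 9+14 = 23
ES_D = max(EF_B=18, EF_C=23) = 23; EF_D = 23+8 = 31
Expected project duration μ = 31 hours. Critical path: A → C → D.

Variances on critical path: σ²_A=5.444, σ²_C=1.778, σ²_D=1.778.
Largest is σ²_A = 5.444.

A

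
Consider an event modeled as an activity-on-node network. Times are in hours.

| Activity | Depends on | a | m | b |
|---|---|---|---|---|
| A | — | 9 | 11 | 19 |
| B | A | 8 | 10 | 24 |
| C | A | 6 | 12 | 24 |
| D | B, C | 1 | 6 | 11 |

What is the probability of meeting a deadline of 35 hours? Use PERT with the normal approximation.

te_A = (9 + 4·11 + 19)/6 = 72/6 = 12; σ²_A = ((19−9)/6)² = 2.778
te_B = (8 + 4·10 + 24)/6 = 72/6 = 12; σ²_B = ((24−8)/6)² = 7.111
te_C = (6 + 4·12 + 24)/6 = 78/6 = 13; σ²_C = ((24−6)/6)² = 9.000
te_D = (1 + 4·6 + 11)/6 = 36/6 = 6; σ²_D = ((11−1)/6)² = 2.778

Forward pass:
ES_A = 0; EF_A = 12
ES_B = 12; EF_B = 12+12 = 24
ES_C = 12; EF_C = 12+13 = 25
ES_D = max(EF_B=24, EF_C=25) = 25; EF_D = 25+6 = 31
Expected project duration μ = 31 hours. Critical path: A → C → D.

Variance along critical path = 2.778 + 9.000 + 2.778 = 14.556; σ = √14.556 = 3.815 hours.
Z = (35 − 31) / 3.815 = 1.048
P(T ≤ 35) = Φ(1.048) ≈ 0.853

0.853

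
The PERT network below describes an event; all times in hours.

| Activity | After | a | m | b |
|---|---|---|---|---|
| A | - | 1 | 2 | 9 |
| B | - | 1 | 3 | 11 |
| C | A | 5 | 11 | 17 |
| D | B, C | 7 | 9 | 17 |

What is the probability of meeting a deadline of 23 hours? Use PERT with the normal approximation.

te_A = (1 + 4·2 + 9)/6 = 18/6 = 3; σ²_A = ((9−1)/6)² = 1.778
te_B = (1 + 4·3 + 11)/6 = 24/6 = 4; σ²_B = ((11−1)/6)² = 2.778
te_C = (5 + 4·11 + 17)/6 = 66/6 = 11; σ²_C = ((17−5)/6)² = 4.000
te_D = (7 + 4·9 + 17)/6 = 60/6 = 10; σ²_D = ((17−7)/6)² = 2.778

Forward pass:
ES_A = 0; EF_A = 3
ES_B = 0; EF_B = 4
ES_C = 3; EF_C = 3+11 = 14
ES_D = max(EF_B=4, EF_C=14) = 14; EF_D = 14+10 = 24
Expected project duration μ = 24 hours. Critical path: A → C → D.

Variance along critical path = 1.778 + 4.000 + 2.778 = 8.556; σ = √8.556 = 2.925 hours.
Z = (23 − 24) / 2.925 = -0.342
P(T ≤ 23) = Φ(-0.342) ≈ 0.366

0.366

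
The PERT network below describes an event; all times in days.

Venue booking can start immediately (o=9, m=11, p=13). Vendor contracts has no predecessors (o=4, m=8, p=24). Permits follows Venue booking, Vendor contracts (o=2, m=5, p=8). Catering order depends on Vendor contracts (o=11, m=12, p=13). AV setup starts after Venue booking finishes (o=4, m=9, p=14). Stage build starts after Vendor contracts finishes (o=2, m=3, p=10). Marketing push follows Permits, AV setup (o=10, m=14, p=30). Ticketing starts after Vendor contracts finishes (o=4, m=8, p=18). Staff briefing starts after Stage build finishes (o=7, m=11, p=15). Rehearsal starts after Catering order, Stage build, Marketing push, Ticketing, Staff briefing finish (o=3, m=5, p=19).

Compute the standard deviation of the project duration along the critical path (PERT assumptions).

te_Venue booking = (9 + 4·11 + 13)/6 = 66/6 = 11; σ²_Venue booking = ((13−9)/6)² = 0.444
te_Vendor contracts = (4 + 4·8 + 24)/6 = 60/6 = 10; σ²_Vendor contracts = ((24−4)/6)² = 11.111
te_Permits = (2 + 4·5 + 8)/6 = 30/6 = 5; σ²_Permits = ((8−2)/6)² = 1.000
te_Catering order = (11 + 4·12 + 13)/6 = 72/6 = 12; σ²_Catering order = ((13−11)/6)² = 0.111
te_AV setup = (4 + 4·9 + 14)/6 = 54/6 = 9; σ²_AV setup = ((14−4)/6)² = 2.778
te_Stage build = (2 + 4·3 + 10)/6 = 24/6 = 4; σ²_Stage build = ((10−2)/6)² = 1.778
te_Marketing push = (10 + 4·14 + 30)/6 = 96/6 = 16; σ²_Marketing push = ((30−10)/6)² = 11.111
te_Ticketing = (4 + 4·8 + 18)/6 = 54/6 = 9; σ²_Ticketing = ((18−4)/6)² = 5.444
te_Staff briefing = (7 + 4·11 + 15)/6 = 66/6 = 11; σ²_Staff briefing = ((15−7)/6)² = 1.778
te_Rehearsal = (3 + 4·5 + 19)/6 = 42/6 = 7; σ²_Rehearsal = ((19−3)/6)² = 7.111

Forward pass:
ES_Venue booking = 0; EF_Venue booking = 11
ES_Vendor contracts = 0; EF_Vendor contracts = 10
ES_Permits = max(EF_Venue booking=11, EF_Vendor contracts=10) = 11; EF_Permits = 11+5 = 16
ES_Catering order = 10; EF_Catering order = 10+12 = 22
ES_AV setup = 11; EF_AV setup = 11+9 = 20
ES_Stage build = 10; EF_Stage build = 10+4 = 14
ES_Marketing push = max(EF_Permits=16, EF_AV setup=20) = 20; EF_Marketing push = 20+16 = 36
ES_Ticketing = 10; EF_Ticketing = 10+9 = 19
ES_Staff briefing = 14; EF_Staff briefing = 14+11 = 25
ES_Rehearsal = max(EF_Catering order=22, EF_Stage build=14, EF_Marketing push=36, EF_Ticketing=19, EF_Staff briefing=25) = 36; EF_Rehearsal = 36+7 = 43
Expected project duration μ = 43 days. Critical path: Venue booking → AV setup → Marketing push → Rehearsal.

Variance along critical path = 0.444 + 2.778 + 11.111 + 7.111 = 21.444
σ = √21.444 = 4.631 days

4.63 days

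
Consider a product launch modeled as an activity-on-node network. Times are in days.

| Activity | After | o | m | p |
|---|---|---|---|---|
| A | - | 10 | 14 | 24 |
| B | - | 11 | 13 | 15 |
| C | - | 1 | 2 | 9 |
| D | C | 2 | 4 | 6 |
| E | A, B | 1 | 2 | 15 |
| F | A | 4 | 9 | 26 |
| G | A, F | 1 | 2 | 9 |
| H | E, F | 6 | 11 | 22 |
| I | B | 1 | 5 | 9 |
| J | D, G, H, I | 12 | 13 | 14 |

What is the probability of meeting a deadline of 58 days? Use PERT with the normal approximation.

0.915

te_A = (10 + 4·14 + 24)/6 = 90/6 = 15; σ²_A = ((24−10)/6)² = 5.444
te_B = (11 + 4·13 + 15)/6 = 78/6 = 13; σ²_B = ((15−11)/6)² = 0.444
te_C = (1 + 4·2 + 9)/6 = 18/6 = 3; σ²_C = ((9−1)/6)² = 1.778
te_D = (2 + 4·4 + 6)/6 = 24/6 = 4; σ²_D = ((6−2)/6)² = 0.444
te_E = (1 + 4·2 + 15)/6 = 24/6 = 4; σ²_E = ((15−1)/6)² = 5.444
te_F = (4 + 4·9 + 26)/6 = 66/6 = 11; σ²_F = ((26−4)/6)² = 13.444
te_G = (1 + 4·2 + 9)/6 = 18/6 = 3; σ²_G = ((9−1)/6)² = 1.778
te_H = (6 + 4·11 + 22)/6 = 72/6 = 12; σ²_H = ((22−6)/6)² = 7.111
te_I = (1 + 4·5 + 9)/6 = 30/6 = 5; σ²_I = ((9−1)/6)² = 1.778
te_J = (12 + 4·13 + 14)/6 = 78/6 = 13; σ²_J = ((14−12)/6)² = 0.111

Forward pass:
ES_A = 0; EF_A = 15
ES_B = 0; EF_B = 13
ES_C = 0; EF_C = 3
ES_D = 3; EF_D = 3+4 = 7
ES_E = max(EF_A=15, EF_B=13) = 15; EF_E = 15+4 = 19
ES_F = 15; EF_F = 15+11 = 26
ES_G = max(EF_A=15, EF_F=26) = 26; EF_G = 26+3 = 29
ES_H = max(EF_E=19, EF_F=26) = 26; EF_H = 26+12 = 38
ES_I = 13; EF_I = 13+5 = 18
ES_J = max(EF_D=7, EF_G=29, EF_H=38, EF_I=18) = 38; EF_J = 38+13 = 51
Expected project duration μ = 51 days. Critical path: A → F → H → J.

Variance along critical path = 5.444 + 13.444 + 7.111 + 0.111 = 26.111; σ = √26.111 = 5.110 days.
Z = (58 − 51) / 5.110 = 1.370
P(T ≤ 58) = Φ(1.370) ≈ 0.915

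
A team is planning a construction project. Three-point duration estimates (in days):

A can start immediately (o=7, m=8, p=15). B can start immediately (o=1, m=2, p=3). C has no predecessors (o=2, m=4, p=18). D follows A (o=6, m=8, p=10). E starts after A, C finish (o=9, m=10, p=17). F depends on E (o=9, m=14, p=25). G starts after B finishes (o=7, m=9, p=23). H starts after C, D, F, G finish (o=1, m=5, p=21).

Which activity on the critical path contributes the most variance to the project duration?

H

te_A = (7 + 4·8 + 15)/6 = 54/6 = 9; σ²_A = ((15−7)/6)² = 1.778
te_B = (1 + 4·2 + 3)/6 = 12/6 = 2; σ²_B = ((3−1)/6)² = 0.111
te_C = (2 + 4·4 + 18)/6 = 36/6 = 6; σ²_C = ((18−2)/6)² = 7.111
te_D = (6 + 4·8 + 10)/6 = 48/6 = 8; σ²_D = ((10−6)/6)² = 0.444
te_E = (9 + 4·10 + 17)/6 = 66/6 = 11; σ²_E = ((17−9)/6)² = 1.778
te_F = (9 + 4·14 + 25)/6 = 90/6 = 15; σ²_F = ((25−9)/6)² = 7.111
te_G = (7 + 4·9 + 23)/6 = 66/6 = 11; σ²_G = ((23−7)/6)² = 7.111
te_H = (1 + 4·5 + 21)/6 = 42/6 = 7; σ²_H = ((21−1)/6)² = 11.111

Forward pass:
ES_A = 0; EF_A = 9
ES_B = 0; EF_B = 2
ES_C = 0; EF_C = 6
ES_D = 9; EF_D = 9+8 = 17
ES_E = max(EF_A=9, EF_C=6) = 9; EF_E = 9+11 = 20
ES_F = 20; EF_F = 20+15 = 35
ES_G = 2; EF_G = 2+11 = 13
ES_H = max(EF_C=6, EF_D=17, EF_F=35, EF_G=13) = 35; EF_H = 35+7 = 42
Expected project duration μ = 42 days. Critical path: A → E → F → H.

Variances on critical path: σ²_A=1.778, σ²_E=1.778, σ²_F=7.111, σ²_H=11.111.
Largest is σ²_H = 11.111.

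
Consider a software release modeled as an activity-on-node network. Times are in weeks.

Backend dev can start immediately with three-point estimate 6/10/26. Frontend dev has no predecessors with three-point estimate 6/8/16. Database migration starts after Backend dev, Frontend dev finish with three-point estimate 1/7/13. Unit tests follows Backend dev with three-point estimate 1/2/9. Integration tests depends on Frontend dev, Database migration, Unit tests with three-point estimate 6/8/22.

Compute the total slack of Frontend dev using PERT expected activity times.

3 weeks

te_Backend dev = (6 + 4·10 + 26)/6 = 72/6 = 12
te_Frontend dev = (6 + 4·8 + 16)/6 = 54/6 = 9
te_Database migration = (1 + 4·7 + 13)/6 = 42/6 = 7
te_Unit tests = (1 + 4·2 + 9)/6 = 18/6 = 3
te_Integration tests = (6 + 4·8 + 22)/6 = 60/6 = 10

Forward pass:
ES_Backend dev = 0; EF_Backend dev = 12
ES_Frontend dev = 0; EF_Frontend dev = 9
ES_Database migration = max(EF_Backend dev=12, EF_Frontend dev=9) = 12; EF_Database migration = 12+7 = 19
ES_Unit tests = 12; EF_Unit tests = 12+3 = 15
ES_Integration tests = max(EF_Frontend dev=9, EF_Database migration=19, EF_Unit tests=15) = 19; EF_Integration tests = 19+10 = 29
Expected project duration μ = 29 weeks. Critical path: Backend dev → Database migration → Integration tests.

Backward pass:
LF_Integration tests = 29; LS_Integration tests = 29−10 = 19
LF_Unit tests = LS_Integration tests = 19; LS_Unit tests = 19−3 = 16
LF_Database migration = LS_Integration tests = 19; LS_Database migration = 19−7 = 12
LF_Frontend dev = min(LS_Database migration=12, LS_Integration tests=19) = 12; LS_Frontend dev = 12−9 = 3
LF_Backend dev = min(LS_Database migration=12, LS_Unit tests=16) = 12; LS_Backend dev = 12−12 = 0
Slack_Frontend dev = LS_Frontend dev − ES_Frontend dev = 3 − 0 = 3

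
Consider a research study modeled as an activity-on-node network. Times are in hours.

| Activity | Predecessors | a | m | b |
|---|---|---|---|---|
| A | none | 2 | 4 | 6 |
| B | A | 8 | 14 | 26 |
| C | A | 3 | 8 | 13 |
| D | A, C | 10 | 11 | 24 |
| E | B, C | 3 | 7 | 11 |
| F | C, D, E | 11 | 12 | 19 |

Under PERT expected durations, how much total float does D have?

te_A = (2 + 4·4 + 6)/6 = 24/6 = 4
te_B = (8 + 4·14 + 26)/6 = 90/6 = 15
te_C = (3 + 4·8 + 13)/6 = 48/6 = 8
te_D = (10 + 4·11 + 24)/6 = 78/6 = 13
te_E = (3 + 4·7 + 11)/6 = 42/6 = 7
te_F = (11 + 4·12 + 19)/6 = 78/6 = 13

Forward pass:
ES_A = 0; EF_A = 4
ES_B = 4; EF_B = 4+15 = 19
ES_C = 4; EF_C = 4+8 = 12
ES_D = max(EF_A=4, EF_C=12) = 12; EF_D = 12+13 = 25
ES_E = max(EF_B=19, EF_C=12) = 19; EF_E = 19+7 = 26
ES_F = max(EF_C=12, EF_D=25, EF_E=26) = 26; EF_F = 26+13 = 39
Expected project duration μ = 39 hours. Critical path: A → B → E → F.

Backward pass:
LF_F = 39; LS_F = 39−13 = 26
LF_E = LS_F = 26; LS_E = 26−7 = 19
LF_D = LS_F = 26; LS_D = 26−13 = 13
LF_C = min(LS_D=13, LS_E=19, LS_F=26) = 13; LS_C = 13−8 = 5
LF_B = LS_E = 19; LS_B = 19−15 = 4
LF_A = min(LS_B=4, LS_C=5, LS_D=13) = 4; LS_A = 4−4 = 0
Slack_D = LS_D − ES_D = 13 − 12 = 1

1 hours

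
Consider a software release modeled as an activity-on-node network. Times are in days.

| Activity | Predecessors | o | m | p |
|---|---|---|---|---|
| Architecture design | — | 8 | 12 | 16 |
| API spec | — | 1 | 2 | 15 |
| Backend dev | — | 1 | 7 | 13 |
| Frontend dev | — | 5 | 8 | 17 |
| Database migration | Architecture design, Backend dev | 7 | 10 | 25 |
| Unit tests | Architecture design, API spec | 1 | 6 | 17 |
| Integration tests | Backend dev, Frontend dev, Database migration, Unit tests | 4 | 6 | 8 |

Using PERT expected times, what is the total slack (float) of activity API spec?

13 days

te_Architecture design = (8 + 4·12 + 16)/6 = 72/6 = 12
te_API spec = (1 + 4·2 + 15)/6 = 24/6 = 4
te_Backend dev = (1 + 4·7 + 13)/6 = 42/6 = 7
te_Frontend dev = (5 + 4·8 + 17)/6 = 54/6 = 9
te_Database migration = (7 + 4·10 + 25)/6 = 72/6 = 12
te_Unit tests = (1 + 4·6 + 17)/6 = 42/6 = 7
te_Integration tests = (4 + 4·6 + 8)/6 = 36/6 = 6

Forward pass:
ES_Architecture design = 0; EF_Architecture design = 12
ES_API spec = 0; EF_API spec = 4
ES_Backend dev = 0; EF_Backend dev = 7
ES_Frontend dev = 0; EF_Frontend dev = 9
ES_Database migration = max(EF_Architecture design=12, EF_Backend dev=7) = 12; EF_Database migration = 12+12 = 24
ES_Unit tests = max(EF_Architecture design=12, EF_API spec=4) = 12; EF_Unit tests = 12+7 = 19
ES_Integration tests = max(EF_Backend dev=7, EF_Frontend dev=9, EF_Database migration=24, EF_Unit tests=19) = 24; EF_Integration tests = 24+6 = 30
Expected project duration μ = 30 days. Critical path: Architecture design → Database migration → Integration tests.

Backward pass:
LF_Integration tests = 30; LS_Integration tests = 30−6 = 24
LF_Unit tests = LS_Integration tests = 24; LS_Unit tests = 24−7 = 17
LF_Database migration = LS_Integration tests = 24; LS_Database migration = 24−12 = 12
LF_Frontend dev = LS_Integration tests = 24; LS_Frontend dev = 24−9 = 15
LF_Backend dev = min(LS_Database migration=12, LS_Integration tests=24) = 12; LS_Backend dev = 12−7 = 5
LF_API spec = LS_Unit tests = 17; LS_API spec = 17−4 = 13
LF_Architecture design = min(LS_Database migration=12, LS_Unit tests=17) = 12; LS_Architecture design = 12−12 = 0
Slack_API spec = LS_API spec − ES_API spec = 13 − 0 = 13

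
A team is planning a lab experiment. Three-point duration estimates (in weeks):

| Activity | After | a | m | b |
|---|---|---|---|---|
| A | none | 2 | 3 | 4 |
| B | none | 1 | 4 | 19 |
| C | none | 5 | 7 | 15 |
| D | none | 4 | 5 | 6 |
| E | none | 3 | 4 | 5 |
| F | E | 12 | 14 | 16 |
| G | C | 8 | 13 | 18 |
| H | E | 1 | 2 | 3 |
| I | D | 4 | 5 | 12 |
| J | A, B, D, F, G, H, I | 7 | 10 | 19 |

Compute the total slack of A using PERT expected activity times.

te_A = (2 + 4·3 + 4)/6 = 18/6 = 3
te_B = (1 + 4·4 + 19)/6 = 36/6 = 6
te_C = (5 + 4·7 + 15)/6 = 48/6 = 8
te_D = (4 + 4·5 + 6)/6 = 30/6 = 5
te_E = (3 + 4·4 + 5)/6 = 24/6 = 4
te_F = (12 + 4·14 + 16)/6 = 84/6 = 14
te_G = (8 + 4·13 + 18)/6 = 78/6 = 13
te_H = (1 + 4·2 + 3)/6 = 12/6 = 2
te_I = (4 + 4·5 + 12)/6 = 36/6 = 6
te_J = (7 + 4·10 + 19)/6 = 66/6 = 11

Forward pass:
ES_A = 0; EF_A = 3
ES_B = 0; EF_B = 6
ES_C = 0; EF_C = 8
ES_D = 0; EF_D = 5
ES_E = 0; EF_E = 4
ES_F = 4; EF_F = 4+14 = 18
ES_G = 8; EF_G = 8+13 = 21
ES_H = 4; EF_H = 4+2 = 6
ES_I = 5; EF_I = 5+6 = 11
ES_J = max(EF_A=3, EF_B=6, EF_D=5, EF_F=18, EF_G=21, EF_H=6, EF_I=11) = 21; EF_J = 21+11 = 32
Expected project duration μ = 32 weeks. Critical path: C → G → J.

Backward pass:
LF_J = 32; LS_J = 32−11 = 21
LF_I = LS_J = 21; LS_I = 21−6 = 15
LF_H = LS_J = 21; LS_H = 21−2 = 19
LF_G = LS_J = 21; LS_G = 21−13 = 8
LF_F = LS_J = 21; LS_F = 21−14 = 7
LF_E = min(LS_F=7, LS_H=19) = 7; LS_E = 7−4 = 3
LF_D = min(LS_I=15, LS_J=21) = 15; LS_D = 15−5 = 10
LF_C = LS_G = 8; LS_C = 8−8 = 0
LF_B = LS_J = 21; LS_B = 21−6 = 15
LF_A = LS_J = 21; LS_A = 21−3 = 18
Slack_A = LS_A − ES_A = 18 − 0 = 18

18 weeks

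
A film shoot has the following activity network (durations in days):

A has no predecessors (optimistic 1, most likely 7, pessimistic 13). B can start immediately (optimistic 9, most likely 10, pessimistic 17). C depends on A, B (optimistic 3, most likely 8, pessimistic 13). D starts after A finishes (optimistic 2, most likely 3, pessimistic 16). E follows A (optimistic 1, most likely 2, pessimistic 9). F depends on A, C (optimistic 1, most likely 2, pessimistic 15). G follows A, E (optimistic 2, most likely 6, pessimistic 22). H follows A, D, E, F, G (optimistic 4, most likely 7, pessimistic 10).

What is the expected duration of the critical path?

te_A = (1 + 4·7 + 13)/6 = 42/6 = 7
te_B = (9 + 4·10 + 17)/6 = 66/6 = 11
te_C = (3 + 4·8 + 13)/6 = 48/6 = 8
te_D = (2 + 4·3 + 16)/6 = 30/6 = 5
te_E = (1 + 4·2 + 9)/6 = 18/6 = 3
te_F = (1 + 4·2 + 15)/6 = 24/6 = 4
te_G = (2 + 4·6 + 22)/6 = 48/6 = 8
te_H = (4 + 4·7 + 10)/6 = 42/6 = 7

Forward pass:
ES_A = 0; EF_A = 7
ES_B = 0; EF_B = 11
ES_C = max(EF_A=7, EF_B=11) = 11; EF_C = 11+8 = 19
ES_D = 7; EF_D = 7+5 = 12
ES_E = 7; EF_E = 7+3 = 10
ES_F = max(EF_A=7, EF_C=19) = 19; EF_F = 19+4 = 23
ES_G = max(EF_A=7, EF_E=10) = 10; EF_G = 10+8 = 18
ES_H = max(EF_A=7, EF_D=12, EF_E=10, EF_F=23, EF_G=18) = 23; EF_H = 23+7 = 30
Expected project duration μ = 30 days. Critical path: B → C → F → H.

30 days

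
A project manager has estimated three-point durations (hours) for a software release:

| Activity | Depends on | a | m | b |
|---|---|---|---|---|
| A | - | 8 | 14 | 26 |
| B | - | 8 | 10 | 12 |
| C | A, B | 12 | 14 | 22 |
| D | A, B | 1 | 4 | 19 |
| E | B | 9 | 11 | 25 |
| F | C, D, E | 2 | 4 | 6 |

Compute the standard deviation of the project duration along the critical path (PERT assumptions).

te_A = (8 + 4·14 + 26)/6 = 90/6 = 15; σ²_A = ((26−8)/6)² = 9.000
te_B = (8 + 4·10 + 12)/6 = 60/6 = 10; σ²_B = ((12−8)/6)² = 0.444
te_C = (12 + 4·14 + 22)/6 = 90/6 = 15; σ²_C = ((22−12)/6)² = 2.778
te_D = (1 + 4·4 + 19)/6 = 36/6 = 6; σ²_D = ((19−1)/6)² = 9.000
te_E = (9 + 4·11 + 25)/6 = 78/6 = 13; σ²_E = ((25−9)/6)² = 7.111
te_F = (2 + 4·4 + 6)/6 = 24/6 = 4; σ²_F = ((6−2)/6)² = 0.444

Forward pass:
ES_A = 0; EF_A = 15
ES_B = 0; EF_B = 10
ES_C = max(EF_A=15, EF_B=10) = 15; EF_C = 15+15 = 30
ES_D = max(EF_A=15, EF_B=10) = 15; EF_D = 15+6 = 21
ES_E = 10; EF_E = 10+13 = 23
ES_F = max(EF_C=30, EF_D=21, EF_E=23) = 30; EF_F = 30+4 = 34
Expected project duration μ = 34 hours. Critical path: A → C → F.

Variance along critical path = 9.000 + 2.778 + 0.444 = 12.222
σ = √12.222 = 3.496 hours

3.50 hours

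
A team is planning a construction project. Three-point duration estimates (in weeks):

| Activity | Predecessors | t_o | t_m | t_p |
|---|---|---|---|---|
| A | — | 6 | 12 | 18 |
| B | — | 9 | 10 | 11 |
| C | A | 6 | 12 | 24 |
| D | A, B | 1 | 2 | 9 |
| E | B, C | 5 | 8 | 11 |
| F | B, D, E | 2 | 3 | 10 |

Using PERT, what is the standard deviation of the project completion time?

3.97 weeks

te_A = (6 + 4·12 + 18)/6 = 72/6 = 12; σ²_A = ((18−6)/6)² = 4.000
te_B = (9 + 4·10 + 11)/6 = 60/6 = 10; σ²_B = ((11−9)/6)² = 0.111
te_C = (6 + 4·12 + 24)/6 = 78/6 = 13; σ²_C = ((24−6)/6)² = 9.000
te_D = (1 + 4·2 + 9)/6 = 18/6 = 3; σ²_D = ((9−1)/6)² = 1.778
te_E = (5 + 4·8 + 11)/6 = 48/6 = 8; σ²_E = ((11−5)/6)² = 1.000
te_F = (2 + 4·3 + 10)/6 = 24/6 = 4; σ²_F = ((10−2)/6)² = 1.778

Forward pass:
ES_A = 0; EF_A = 12
ES_B = 0; EF_B = 10
ES_C = 12; EF_C = 12+13 = 25
ES_D = max(EF_A=12, EF_B=10) = 12; EF_D = 12+3 = 15
ES_E = max(EF_B=10, EF_C=25) = 25; EF_E = 25+8 = 33
ES_F = max(EF_B=10, EF_D=15, EF_E=33) = 33; EF_F = 33+4 = 37
Expected project duration μ = 37 weeks. Critical path: A → C → E → F.

Variance along critical path = 4.000 + 9.000 + 1.000 + 1.778 = 15.778
σ = √15.778 = 3.972 weeks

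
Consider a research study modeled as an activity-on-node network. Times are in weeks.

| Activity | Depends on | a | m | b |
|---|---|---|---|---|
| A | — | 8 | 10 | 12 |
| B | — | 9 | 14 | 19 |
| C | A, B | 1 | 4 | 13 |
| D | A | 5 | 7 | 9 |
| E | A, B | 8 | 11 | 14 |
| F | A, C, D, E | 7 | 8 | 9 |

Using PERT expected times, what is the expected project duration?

33 weeks

te_A = (8 + 4·10 + 12)/6 = 60/6 = 10
te_B = (9 + 4·14 + 19)/6 = 84/6 = 14
te_C = (1 + 4·4 + 13)/6 = 30/6 = 5
te_D = (5 + 4·7 + 9)/6 = 42/6 = 7
te_E = (8 + 4·11 + 14)/6 = 66/6 = 11
te_F = (7 + 4·8 + 9)/6 = 48/6 = 8

Forward pass:
ES_A = 0; EF_A = 10
ES_B = 0; EF_B = 14
ES_C = max(EF_A=10, EF_B=14) = 14; EF_C = 14+5 = 19
ES_D = 10; EF_D = 10+7 = 17
ES_E = max(EF_A=10, EF_B=14) = 14; EF_E = 14+11 = 25
ES_F = max(EF_A=10, EF_C=19, EF_D=17, EF_E=25) = 25; EF_F = 25+8 = 33
Expected project duration μ = 33 weeks. Critical path: B → E → F.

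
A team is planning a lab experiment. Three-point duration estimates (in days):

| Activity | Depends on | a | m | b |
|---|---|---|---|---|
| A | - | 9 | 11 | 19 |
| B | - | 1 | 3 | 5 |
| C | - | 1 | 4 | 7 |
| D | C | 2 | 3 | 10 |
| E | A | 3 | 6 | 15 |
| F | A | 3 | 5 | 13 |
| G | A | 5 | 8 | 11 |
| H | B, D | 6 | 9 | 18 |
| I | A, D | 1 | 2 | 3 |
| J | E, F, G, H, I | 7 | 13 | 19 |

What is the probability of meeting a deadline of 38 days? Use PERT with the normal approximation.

te_A = (9 + 4·11 + 19)/6 = 72/6 = 12; σ²_A = ((19−9)/6)² = 2.778
te_B = (1 + 4·3 + 5)/6 = 18/6 = 3; σ²_B = ((5−1)/6)² = 0.444
te_C = (1 + 4·4 + 7)/6 = 24/6 = 4; σ²_C = ((7−1)/6)² = 1.000
te_D = (2 + 4·3 + 10)/6 = 24/6 = 4; σ²_D = ((10−2)/6)² = 1.778
te_E = (3 + 4·6 + 15)/6 = 42/6 = 7; σ²_E = ((15−3)/6)² = 4.000
te_F = (3 + 4·5 + 13)/6 = 36/6 = 6; σ²_F = ((13−3)/6)² = 2.778
te_G = (5 + 4·8 + 11)/6 = 48/6 = 8; σ²_G = ((11−5)/6)² = 1.000
te_H = (6 + 4·9 + 18)/6 = 60/6 = 10; σ²_H = ((18−6)/6)² = 4.000
te_I = (1 + 4·2 + 3)/6 = 12/6 = 2; σ²_I = ((3−1)/6)² = 0.111
te_J = (7 + 4·13 + 19)/6 = 78/6 = 13; σ²_J = ((19−7)/6)² = 4.000

Forward pass:
ES_A = 0; EF_A = 12
ES_B = 0; EF_B = 3
ES_C = 0; EF_C = 4
ES_D = 4; EF_D = 4+4 = 8
ES_E = 12; EF_E = 12+7 = 19
ES_F = 12; EF_F = 12+6 = 18
ES_G = 12; EF_G = 12+8 = 20
ES_H = max(EF_B=3, EF_D=8) = 8; EF_H = 8+10 = 18
ES_I = max(EF_A=12, EF_D=8) = 12; EF_I = 12+2 = 14
ES_J = max(EF_E=19, EF_F=18, EF_G=20, EF_H=18, EF_I=14) = 20; EF_J = 20+13 = 33
Expected project duration μ = 33 days. Critical path: A → G → J.

Variance along critical path = 2.778 + 1.000 + 4.000 = 7.778; σ = √7.778 = 2.789 days.
Z = (38 − 33) / 2.789 = 1.793
P(T ≤ 38) = Φ(1.793) ≈ 0.964

0.964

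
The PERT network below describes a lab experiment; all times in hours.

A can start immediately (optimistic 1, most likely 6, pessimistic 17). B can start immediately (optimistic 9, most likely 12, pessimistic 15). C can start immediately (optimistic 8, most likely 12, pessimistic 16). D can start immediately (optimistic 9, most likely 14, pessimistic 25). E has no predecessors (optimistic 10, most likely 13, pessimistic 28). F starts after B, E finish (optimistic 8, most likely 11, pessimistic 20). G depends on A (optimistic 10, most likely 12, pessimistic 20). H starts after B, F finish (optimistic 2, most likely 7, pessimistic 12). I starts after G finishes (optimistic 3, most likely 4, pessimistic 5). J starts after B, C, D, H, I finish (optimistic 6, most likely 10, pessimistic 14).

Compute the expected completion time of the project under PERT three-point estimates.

te_A = (1 + 4·6 + 17)/6 = 42/6 = 7
te_B = (9 + 4·12 + 15)/6 = 72/6 = 12
te_C = (8 + 4·12 + 16)/6 = 72/6 = 12
te_D = (9 + 4·14 + 25)/6 = 90/6 = 15
te_E = (10 + 4·13 + 28)/6 = 90/6 = 15
te_F = (8 + 4·11 + 20)/6 = 72/6 = 12
te_G = (10 + 4·12 + 20)/6 = 78/6 = 13
te_H = (2 + 4·7 + 12)/6 = 42/6 = 7
te_I = (3 + 4·4 + 5)/6 = 24/6 = 4
te_J = (6 + 4·10 + 14)/6 = 60/6 = 10

Forward pass:
ES_A = 0; EF_A = 7
ES_B = 0; EF_B = 12
ES_C = 0; EF_C = 12
ES_D = 0; EF_D = 15
ES_E = 0; EF_E = 15
ES_F = max(EF_B=12, EF_E=15) = 15; EF_F = 15+12 = 27
ES_G = 7; EF_G = 7+13 = 20
ES_H = max(EF_B=12, EF_F=27) = 27; EF_H = 27+7 = 34
ES_I = 20; EF_I = 20+4 = 24
ES_J = max(EF_B=12, EF_C=12, EF_D=15, EF_H=34, EF_I=24) = 34; EF_J = 34+10 = 44
Expected project duration μ = 44 hours. Critical path: E → F → H → J.

44 hours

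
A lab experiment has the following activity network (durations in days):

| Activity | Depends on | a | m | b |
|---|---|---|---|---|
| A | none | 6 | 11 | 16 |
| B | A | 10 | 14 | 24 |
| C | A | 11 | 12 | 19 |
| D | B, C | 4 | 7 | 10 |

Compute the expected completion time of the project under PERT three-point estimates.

33 days

te_A = (6 + 4·11 + 16)/6 = 66/6 = 11
te_B = (10 + 4·14 + 24)/6 = 90/6 = 15
te_C = (11 + 4·12 + 19)/6 = 78/6 = 13
te_D = (4 + 4·7 + 10)/6 = 42/6 = 7

Forward pass:
ES_A = 0; EF_A = 11
ES_B = 11; EF_B = 11+15 = 26
ES_C = 11; EF_C = 11+13 = 24
ES_D = max(EF_B=26, EF_C=24) = 26; EF_D = 26+7 = 33
Expected project duration μ = 33 days. Critical path: A → B → D.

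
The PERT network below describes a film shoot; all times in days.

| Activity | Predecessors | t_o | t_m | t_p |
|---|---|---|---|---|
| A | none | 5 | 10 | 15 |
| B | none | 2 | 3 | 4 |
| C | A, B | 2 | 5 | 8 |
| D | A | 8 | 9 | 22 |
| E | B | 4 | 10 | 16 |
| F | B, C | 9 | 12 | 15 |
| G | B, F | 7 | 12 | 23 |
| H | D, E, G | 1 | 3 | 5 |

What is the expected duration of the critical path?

43 days

te_A = (5 + 4·10 + 15)/6 = 60/6 = 10
te_B = (2 + 4·3 + 4)/6 = 18/6 = 3
te_C = (2 + 4·5 + 8)/6 = 30/6 = 5
te_D = (8 + 4·9 + 22)/6 = 66/6 = 11
te_E = (4 + 4·10 + 16)/6 = 60/6 = 10
te_F = (9 + 4·12 + 15)/6 = 72/6 = 12
te_G = (7 + 4·12 + 23)/6 = 78/6 = 13
te_H = (1 + 4·3 + 5)/6 = 18/6 = 3

Forward pass:
ES_A = 0; EF_A = 10
ES_B = 0; EF_B = 3
ES_C = max(EF_A=10, EF_B=3) = 10; EF_C = 10+5 = 15
ES_D = 10; EF_D = 10+11 = 21
ES_E = 3; EF_E = 3+10 = 13
ES_F = max(EF_B=3, EF_C=15) = 15; EF_F = 15+12 = 27
ES_G = max(EF_B=3, EF_F=27) = 27; EF_G = 27+13 = 40
ES_H = max(EF_D=21, EF_E=13, EF_G=40) = 40; EF_H = 40+3 = 43
Expected project duration μ = 43 days. Critical path: A → C → F → G → H.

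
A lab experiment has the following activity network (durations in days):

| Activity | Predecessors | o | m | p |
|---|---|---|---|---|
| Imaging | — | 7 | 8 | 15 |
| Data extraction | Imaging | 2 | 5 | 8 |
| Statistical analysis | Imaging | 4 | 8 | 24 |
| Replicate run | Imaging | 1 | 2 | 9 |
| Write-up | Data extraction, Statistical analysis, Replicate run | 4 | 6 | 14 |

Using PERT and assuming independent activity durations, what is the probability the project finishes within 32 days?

0.935

te_Imaging = (7 + 4·8 + 15)/6 = 54/6 = 9; σ²_Imaging = ((15−7)/6)² = 1.778
te_Data extraction = (2 + 4·5 + 8)/6 = 30/6 = 5; σ²_Data extraction = ((8−2)/6)² = 1.000
te_Statistical analysis = (4 + 4·8 + 24)/6 = 60/6 = 10; σ²_Statistical analysis = ((24−4)/6)² = 11.111
te_Replicate run = (1 + 4·2 + 9)/6 = 18/6 = 3; σ²_Replicate run = ((9−1)/6)² = 1.778
te_Write-up = (4 + 4·6 + 14)/6 = 42/6 = 7; σ²_Write-up = ((14−4)/6)² = 2.778

Forward pass:
ES_Imaging = 0; EF_Imaging = 9
ES_Data extraction = 9; EF_Data extraction = 9+5 = 14
ES_Statistical analysis = 9; EF_Statistical analysis = 9+10 = 19
ES_Replicate run = 9; EF_Replicate run = 9+3 = 12
ES_Write-up = max(EF_Data extraction=14, EF_Statistical analysis=19, EF_Replicate run=12) = 19; EF_Write-up = 19+7 = 26
Expected project duration μ = 26 days. Critical path: Imaging → Statistical analysis → Write-up.

Variance along critical path = 1.778 + 11.111 + 2.778 = 15.667; σ = √15.667 = 3.958 days.
Z = (32 − 26) / 3.958 = 1.516
P(T ≤ 32) = Φ(1.516) ≈ 0.935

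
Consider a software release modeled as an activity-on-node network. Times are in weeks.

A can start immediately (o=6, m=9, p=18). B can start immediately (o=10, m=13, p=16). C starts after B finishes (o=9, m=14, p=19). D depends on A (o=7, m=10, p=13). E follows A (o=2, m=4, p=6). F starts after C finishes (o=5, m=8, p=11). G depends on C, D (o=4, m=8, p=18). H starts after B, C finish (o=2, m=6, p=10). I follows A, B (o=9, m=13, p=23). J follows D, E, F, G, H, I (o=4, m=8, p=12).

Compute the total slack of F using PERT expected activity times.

1 weeks

te_A = (6 + 4·9 + 18)/6 = 60/6 = 10
te_B = (10 + 4·13 + 16)/6 = 78/6 = 13
te_C = (9 + 4·14 + 19)/6 = 84/6 = 14
te_D = (7 + 4·10 + 13)/6 = 60/6 = 10
te_E = (2 + 4·4 + 6)/6 = 24/6 = 4
te_F = (5 + 4·8 + 11)/6 = 48/6 = 8
te_G = (4 + 4·8 + 18)/6 = 54/6 = 9
te_H = (2 + 4·6 + 10)/6 = 36/6 = 6
te_I = (9 + 4·13 + 23)/6 = 84/6 = 14
te_J = (4 + 4·8 + 12)/6 = 48/6 = 8

Forward pass:
ES_A = 0; EF_A = 10
ES_B = 0; EF_B = 13
ES_C = 13; EF_C = 13+14 = 27
ES_D = 10; EF_D = 10+10 = 20
ES_E = 10; EF_E = 10+4 = 14
ES_F = 27; EF_F = 27+8 = 35
ES_G = max(EF_C=27, EF_D=20) = 27; EF_G = 27+9 = 36
ES_H = max(EF_B=13, EF_C=27) = 27; EF_H = 27+6 = 33
ES_I = max(EF_A=10, EF_B=13) = 13; EF_I = 13+14 = 27
ES_J = max(EF_D=20, EF_E=14, EF_F=35, EF_G=36, EF_H=33, EF_I=27) = 36; EF_J = 36+8 = 44
Expected project duration μ = 44 weeks. Critical path: B → C → G → J.

Backward pass:
LF_J = 44; LS_J = 44−8 = 36
LF_I = LS_J = 36; LS_I = 36−14 = 22
LF_H = LS_J = 36; LS_H = 36−6 = 30
LF_G = LS_J = 36; LS_G = 36−9 = 27
LF_F = LS_J = 36; LS_F = 36−8 = 28
LF_E = LS_J = 36; LS_E = 36−4 = 32
LF_D = min(LS_G=27, LS_J=36) = 27; LS_D = 27−10 = 17
LF_C = min(LS_F=28, LS_G=27, LS_H=30) = 27; LS_C = 27−14 = 13
LF_B = min(LS_C=13, LS_H=30, LS_I=22) = 13; LS_B = 13−13 = 0
LF_A = min(LS_D=17, LS_E=32, LS_I=22) = 17; LS_A = 17−10 = 7
Slack_F = LS_F − ES_F = 28 − 27 = 1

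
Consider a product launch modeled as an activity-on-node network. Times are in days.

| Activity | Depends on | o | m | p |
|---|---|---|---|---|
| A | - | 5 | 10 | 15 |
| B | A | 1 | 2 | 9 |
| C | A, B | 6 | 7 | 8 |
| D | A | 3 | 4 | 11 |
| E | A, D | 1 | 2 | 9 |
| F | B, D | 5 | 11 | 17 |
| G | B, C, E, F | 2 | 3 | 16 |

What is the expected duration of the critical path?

31 days

te_A = (5 + 4·10 + 15)/6 = 60/6 = 10
te_B = (1 + 4·2 + 9)/6 = 18/6 = 3
te_C = (6 + 4·7 + 8)/6 = 42/6 = 7
te_D = (3 + 4·4 + 11)/6 = 30/6 = 5
te_E = (1 + 4·2 + 9)/6 = 18/6 = 3
te_F = (5 + 4·11 + 17)/6 = 66/6 = 11
te_G = (2 + 4·3 + 16)/6 = 30/6 = 5

Forward pass:
ES_A = 0; EF_A = 10
ES_B = 10; EF_B = 10+3 = 13
ES_C = max(EF_A=10, EF_B=13) = 13; EF_C = 13+7 = 20
ES_D = 10; EF_D = 10+5 = 15
ES_E = max(EF_A=10, EF_D=15) = 15; EF_E = 15+3 = 18
ES_F = max(EF_B=13, EF_D=15) = 15; EF_F = 15+11 = 26
ES_G = max(EF_B=13, EF_C=20, EF_E=18, EF_F=26) = 26; EF_G = 26+5 = 31
Expected project duration μ = 31 days. Critical path: A → D → F → G.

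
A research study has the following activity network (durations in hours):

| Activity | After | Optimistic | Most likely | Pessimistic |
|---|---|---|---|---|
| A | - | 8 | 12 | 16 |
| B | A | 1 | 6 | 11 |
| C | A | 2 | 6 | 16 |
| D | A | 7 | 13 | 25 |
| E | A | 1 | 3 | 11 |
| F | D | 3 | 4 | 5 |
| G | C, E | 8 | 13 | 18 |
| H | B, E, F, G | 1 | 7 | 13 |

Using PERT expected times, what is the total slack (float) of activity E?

3 hours

te_A = (8 + 4·12 + 16)/6 = 72/6 = 12
te_B = (1 + 4·6 + 11)/6 = 36/6 = 6
te_C = (2 + 4·6 + 16)/6 = 42/6 = 7
te_D = (7 + 4·13 + 25)/6 = 84/6 = 14
te_E = (1 + 4·3 + 11)/6 = 24/6 = 4
te_F = (3 + 4·4 + 5)/6 = 24/6 = 4
te_G = (8 + 4·13 + 18)/6 = 78/6 = 13
te_H = (1 + 4·7 + 13)/6 = 42/6 = 7

Forward pass:
ES_A = 0; EF_A = 12
ES_B = 12; EF_B = 12+6 = 18
ES_C = 12; EF_C = 12+7 = 19
ES_D = 12; EF_D = 12+14 = 26
ES_E = 12; EF_E = 12+4 = 16
ES_F = 26; EF_F = 26+4 = 30
ES_G = max(EF_C=19, EF_E=16) = 19; EF_G = 19+13 = 32
ES_H = max(EF_B=18, EF_E=16, EF_F=30, EF_G=32) = 32; EF_H = 32+7 = 39
Expected project duration μ = 39 hours. Critical path: A → C → G → H.

Backward pass:
LF_H = 39; LS_H = 39−7 = 32
LF_G = LS_H = 32; LS_G = 32−13 = 19
LF_F = LS_H = 32; LS_F = 32−4 = 28
LF_E = min(LS_G=19, LS_H=32) = 19; LS_E = 19−4 = 15
LF_D = LS_F = 28; LS_D = 28−14 = 14
LF_C = LS_G = 19; LS_C = 19−7 = 12
LF_B = LS_H = 32; LS_B = 32−6 = 26
LF_A = min(LS_B=26, LS_C=12, LS_D=14, LS_E=15) = 12; LS_A = 12−12 = 0
Slack_E = LS_E − ES_E = 15 − 12 = 3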